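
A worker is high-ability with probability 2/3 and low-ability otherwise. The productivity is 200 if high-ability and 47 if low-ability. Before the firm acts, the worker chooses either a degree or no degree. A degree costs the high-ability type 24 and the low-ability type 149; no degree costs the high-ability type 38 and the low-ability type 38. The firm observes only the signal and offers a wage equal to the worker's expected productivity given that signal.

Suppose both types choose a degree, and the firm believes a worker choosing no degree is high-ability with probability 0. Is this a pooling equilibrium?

On the equilibrium path (degree) the firm holds the prior 2/3 and pays 2/3·200 + 1/3·47 = 149. Off-path (no degree) belief 0 gives 0·200 + 1·47 = 47.
High-ability: degree gives 149 − 24 = 125; no degree gives 47 − 38 = 9. Stays. ✓
Low-ability: degree gives 149 − 149 = 0; no degree gives 47 − 38 = 9. Deviates. ✗

No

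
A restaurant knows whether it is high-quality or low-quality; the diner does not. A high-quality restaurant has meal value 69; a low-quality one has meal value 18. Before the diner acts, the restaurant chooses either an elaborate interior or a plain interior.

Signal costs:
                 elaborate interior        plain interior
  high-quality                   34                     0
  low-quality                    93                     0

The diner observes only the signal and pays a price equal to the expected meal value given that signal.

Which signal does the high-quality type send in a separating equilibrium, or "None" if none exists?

elaborate interior

Try high-quality → elaborate interior, low-quality → plain interior:
  If types separate, elaborate interior earns payment 69 and plain interior earns 18.
  High-quality: elaborate interior gives 69 − 34 = 35; plain interior gives 18 − 0 = 18. No deviation. ✓
  Low-quality: plain interior gives 18 − 0 = 18; elaborate interior gives 69 − 93 = -24. No deviation. ✓
Both hold — the high-quality type sends elaborate interior.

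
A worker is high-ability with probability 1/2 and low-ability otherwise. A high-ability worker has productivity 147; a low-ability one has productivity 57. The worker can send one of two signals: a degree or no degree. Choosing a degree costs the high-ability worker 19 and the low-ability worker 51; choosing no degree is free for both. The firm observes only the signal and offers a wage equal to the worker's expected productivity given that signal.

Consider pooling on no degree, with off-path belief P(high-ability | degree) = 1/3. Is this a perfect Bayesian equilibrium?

Yes

On the equilibrium path (no degree) the firm holds the prior 1/2 and pays 1/2·147 + 1/2·57 = 102. Off-path (degree) belief 1/3 gives 1/3·147 + 2/3·57 = 87.
High-ability: no degree gives 102 − 0 = 102; degree gives 87 − 19 = 68. Stays. ✓
Low-ability: no degree gives 102 − 0 = 102; degree gives 87 − 51 = 36. Stays. ✓
Beliefs are Bayes-consistent on-path and both types best-respond.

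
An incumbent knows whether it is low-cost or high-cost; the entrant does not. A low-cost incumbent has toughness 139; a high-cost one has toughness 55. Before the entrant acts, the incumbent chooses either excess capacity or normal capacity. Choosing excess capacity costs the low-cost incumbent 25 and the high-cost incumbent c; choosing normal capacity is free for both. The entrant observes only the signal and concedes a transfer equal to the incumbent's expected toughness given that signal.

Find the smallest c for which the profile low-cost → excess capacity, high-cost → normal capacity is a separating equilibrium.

84

Under separation: excess capacity → low-cost (pays 139); normal capacity → high-cost (pays 55).
Low-cost: 139 − 25 = 114 ≥ 55 − 0 = 55. Holds regardless of c. ✓
High-cost: 55 − 0 ≥ 139 − c, so c ≥ 139 − 55 = 84.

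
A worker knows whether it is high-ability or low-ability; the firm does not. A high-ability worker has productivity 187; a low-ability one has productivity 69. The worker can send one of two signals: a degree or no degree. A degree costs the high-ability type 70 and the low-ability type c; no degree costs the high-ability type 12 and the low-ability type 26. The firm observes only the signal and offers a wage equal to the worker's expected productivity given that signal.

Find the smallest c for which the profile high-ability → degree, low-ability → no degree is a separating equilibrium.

144

Under separation: degree → high-ability (pays 187); no degree → low-ability (pays 69).
High-ability: 187 − 70 = 117 ≥ 69 − 12 = 57. Holds regardless of c. ✓
Low-ability: 69 − 26 ≥ 187 − c, so c ≥ 187 − 43 = 144.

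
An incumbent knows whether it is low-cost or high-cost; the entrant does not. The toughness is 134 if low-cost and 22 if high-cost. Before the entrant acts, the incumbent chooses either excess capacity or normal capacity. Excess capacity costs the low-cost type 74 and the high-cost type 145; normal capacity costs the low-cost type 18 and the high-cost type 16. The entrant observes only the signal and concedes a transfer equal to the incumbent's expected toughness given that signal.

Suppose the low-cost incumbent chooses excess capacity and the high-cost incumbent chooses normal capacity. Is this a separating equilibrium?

Yes

If types separate, excess capacity earns payment 134 and normal capacity earns 22.
Low-cost: excess capacity gives 134 − 74 = 60; normal capacity gives 22 − 18 = 4. No deviation. ✓
High-cost: normal capacity gives 22 − 16 = 6; excess capacity gives 134 − 145 = -11. No deviation. ✓
Neither type gains from mimicking the other.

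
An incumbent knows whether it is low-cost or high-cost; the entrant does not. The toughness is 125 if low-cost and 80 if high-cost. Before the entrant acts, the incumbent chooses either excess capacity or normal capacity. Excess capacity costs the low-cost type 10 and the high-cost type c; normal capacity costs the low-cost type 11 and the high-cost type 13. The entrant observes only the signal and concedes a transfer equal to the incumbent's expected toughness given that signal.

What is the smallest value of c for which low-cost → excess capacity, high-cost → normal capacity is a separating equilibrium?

Under separation: excess capacity → low-cost (pays 125); normal capacity → high-cost (pays 80).
Low-cost: 125 − 10 = 115 ≥ 80 − 11 = 69. Holds regardless of c. ✓
High-cost: 80 − 13 ≥ 125 − c, so c ≥ 125 − 67 = 58.

58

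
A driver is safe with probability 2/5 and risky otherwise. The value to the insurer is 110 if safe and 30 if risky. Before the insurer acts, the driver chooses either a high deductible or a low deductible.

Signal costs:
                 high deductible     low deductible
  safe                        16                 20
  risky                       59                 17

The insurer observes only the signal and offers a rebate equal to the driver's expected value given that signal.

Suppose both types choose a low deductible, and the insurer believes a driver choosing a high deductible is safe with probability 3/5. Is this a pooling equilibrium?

No

On the equilibrium path (low deductible) the insurer holds the prior 2/5 and pays 2/5·110 + 3/5·30 = 62. Off-path (high deductible) belief 3/5 gives 3/5·110 + 2/5·30 = 78.
Safe: low deductible gives 62 − 20 = 42; high deductible gives 78 − 16 = 62. Deviates. ✗
Risky: low deductible gives 62 − 17 = 45; high deductible gives 78 − 59 = 19. Stays. ✓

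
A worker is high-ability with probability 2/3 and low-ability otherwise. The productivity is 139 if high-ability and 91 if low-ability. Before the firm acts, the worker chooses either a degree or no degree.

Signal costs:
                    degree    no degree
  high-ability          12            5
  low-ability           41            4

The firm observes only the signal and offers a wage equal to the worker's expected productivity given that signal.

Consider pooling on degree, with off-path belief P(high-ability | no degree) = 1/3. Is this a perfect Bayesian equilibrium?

No

At the pooled signal (degree) the firm holds the prior 2/3 and pays 2/3·139 + 1/3·91 = 123. Off-path (no degree) belief 1/3 gives 1/3·139 + 2/3·91 = 107.
High-ability: degree gives 123 − 12 = 111; no degree gives 107 − 5 = 102. Stays. ✓
Low-ability: degree gives 123 − 41 = 82; no degree gives 107 − 4 = 103. Deviates. ✗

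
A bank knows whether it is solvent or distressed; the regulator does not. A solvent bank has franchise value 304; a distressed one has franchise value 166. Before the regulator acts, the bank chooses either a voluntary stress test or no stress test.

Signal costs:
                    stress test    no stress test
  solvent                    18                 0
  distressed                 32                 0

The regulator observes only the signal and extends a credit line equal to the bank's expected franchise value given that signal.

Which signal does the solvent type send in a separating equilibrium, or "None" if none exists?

None

Try solvent → stress test, distressed → no stress test:
  If types separate, stress test earns payment 304 and no stress test earns 166.
  Solvent: stress test gives 304 − 18 = 286; no stress test gives 166 − 0 = 166. No deviation. ✓
  Distressed: no stress test gives 166 − 0 = 166; stress test gives 304 − 32 = 272. Would deviate. ✗
Try solvent → no stress test, distressed → stress test:
  If types separate, no stress test earns payment 304 and stress test earns 166.
  Solvent: no stress test gives 304 − 0 = 304; stress test gives 166 − 18 = 148. No deviation. ✓
  Distressed: stress test gives 166 − 32 = 134; no stress test gives 304 − 0 = 304. Would deviate. ✗
Neither assignment is incentive-compatible.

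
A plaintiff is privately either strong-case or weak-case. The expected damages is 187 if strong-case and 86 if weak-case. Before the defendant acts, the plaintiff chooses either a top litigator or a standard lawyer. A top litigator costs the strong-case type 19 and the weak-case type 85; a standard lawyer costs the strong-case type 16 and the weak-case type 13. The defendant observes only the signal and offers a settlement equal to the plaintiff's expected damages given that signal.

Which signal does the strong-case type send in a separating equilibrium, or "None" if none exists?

Try strong-case → top litigator, weak-case → standard lawyer:
  Under separation the defendant infers type exactly: top litigator → strong-case (pays 187), standard lawyer → weak-case (pays 86).
  Strong-case: top litigator gives 187 − 19 = 168; standard lawyer gives 86 − 16 = 70. No deviation. ✓
  Weak-case: standard lawyer gives 86 − 13 = 73; top litigator gives 187 − 85 = 102. Would deviate. ✗
Try strong-case → standard lawyer, weak-case → top litigator:
  Under separation the defendant infers type exactly: standard lawyer → strong-case (pays 187), top litigator → weak-case (pays 86).
  Strong-case: standard lawyer gives 187 − 16 = 171; top litigator gives 86 − 19 = 67. No deviation. ✓
  Weak-case: top litigator gives 86 − 85 = 1; standard lawyer gives 187 − 13 = 174. Would deviate. ✗
Neither assignment is incentive-compatible.

None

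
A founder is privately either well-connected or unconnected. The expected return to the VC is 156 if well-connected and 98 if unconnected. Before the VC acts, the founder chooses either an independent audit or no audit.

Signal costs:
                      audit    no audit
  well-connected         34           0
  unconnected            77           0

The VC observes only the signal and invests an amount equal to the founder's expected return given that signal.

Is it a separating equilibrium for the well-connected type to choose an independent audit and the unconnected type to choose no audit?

Yes

Under separation the VC infers type exactly: audit → well-connected (pays 156), no audit → unconnected (pays 98).
Well-connected: audit gives 156 − 34 = 122; no audit gives 98 − 0 = 98. No deviation. ✓
Unconnected: no audit gives 98 − 0 = 98; audit gives 156 − 77 = 79. No deviation. ✓
Both incentive constraints hold.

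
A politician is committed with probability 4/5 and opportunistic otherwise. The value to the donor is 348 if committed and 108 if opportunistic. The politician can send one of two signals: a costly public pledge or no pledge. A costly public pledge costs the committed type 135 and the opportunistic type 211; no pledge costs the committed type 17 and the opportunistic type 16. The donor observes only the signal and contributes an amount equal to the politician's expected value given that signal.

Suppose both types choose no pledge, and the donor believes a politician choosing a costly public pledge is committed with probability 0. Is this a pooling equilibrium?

Yes

At the pooled signal (no pledge) the donor holds the prior 4/5 and pays 4/5·348 + 1/5·108 = 300. Off-path (pledge) belief 0 gives 0·348 + 1·108 = 108.
Committed: no pledge gives 300 − 17 = 283; pledge gives 108 − 135 = -27. Stays. ✓
Opportunistic: no pledge gives 300 − 16 = 284; pledge gives 108 − 211 = -103. Stays. ✓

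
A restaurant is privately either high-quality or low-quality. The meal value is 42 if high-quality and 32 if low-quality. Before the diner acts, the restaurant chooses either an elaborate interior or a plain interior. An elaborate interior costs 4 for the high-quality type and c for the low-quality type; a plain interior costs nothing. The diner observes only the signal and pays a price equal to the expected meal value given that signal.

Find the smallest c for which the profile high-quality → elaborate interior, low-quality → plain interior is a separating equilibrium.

10

Under separation: elaborate interior → high-quality (pays 42); plain interior → low-quality (pays 32).
High-quality: 42 − 4 = 38 ≥ 32 − 0 = 32. Holds regardless of c. ✓
Low-quality: 32 − 0 ≥ 42 − c, so c ≥ 42 − 32 = 10.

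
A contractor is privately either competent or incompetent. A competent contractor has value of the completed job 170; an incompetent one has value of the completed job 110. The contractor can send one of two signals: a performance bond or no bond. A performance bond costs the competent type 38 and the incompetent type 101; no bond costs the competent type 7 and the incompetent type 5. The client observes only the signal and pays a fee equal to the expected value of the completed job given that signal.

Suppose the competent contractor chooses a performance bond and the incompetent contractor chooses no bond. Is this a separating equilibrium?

Yes

If types separate, bond earns payment 170 and no bond earns 110.
Competent: bond gives 170 − 38 = 132; no bond gives 110 − 7 = 103. No deviation. ✓
Incompetent: no bond gives 110 − 5 = 105; bond gives 170 − 101 = 69. No deviation. ✓
Both incentive constraints hold.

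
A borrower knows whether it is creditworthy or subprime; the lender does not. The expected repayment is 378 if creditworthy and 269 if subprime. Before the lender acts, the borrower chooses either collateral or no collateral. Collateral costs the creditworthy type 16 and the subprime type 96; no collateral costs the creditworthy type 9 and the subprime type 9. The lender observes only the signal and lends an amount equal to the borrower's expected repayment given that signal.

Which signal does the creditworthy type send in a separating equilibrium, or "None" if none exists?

Try creditworthy → collateral, subprime → no collateral:
  If types separate, collateral earns payment 378 and no collateral earns 269.
  Creditworthy: collateral gives 378 − 16 = 362; no collateral gives 269 − 9 = 260. No deviation. ✓
  Subprime: no collateral gives 269 − 9 = 260; collateral gives 378 − 96 = 282. Would deviate. ✗
Try creditworthy → no collateral, subprime → collateral:
  If types separate, no collateral earns payment 378 and collateral earns 269.
  Creditworthy: no collateral gives 378 − 9 = 369; collateral gives 269 − 16 = 253. No deviation. ✓
  Subprime: collateral gives 269 − 96 = 173; no collateral gives 378 − 9 = 369. Would deviate. ✗
Neither assignment is incentive-compatible.

None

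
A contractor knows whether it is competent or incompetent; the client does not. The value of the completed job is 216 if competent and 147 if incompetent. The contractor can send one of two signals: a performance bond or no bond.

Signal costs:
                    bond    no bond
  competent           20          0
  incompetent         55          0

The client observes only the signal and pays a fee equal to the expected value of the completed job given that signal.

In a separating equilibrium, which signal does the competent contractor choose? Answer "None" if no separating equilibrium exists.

None

Try competent → bond, incompetent → no bond:
  Under separation the client infers type exactly: bond → competent (pays 216), no bond → incompetent (pays 147).
  Competent: bond gives 216 − 20 = 196; no bond gives 147 − 0 = 147. No deviation. ✓
  Incompetent: no bond gives 147 − 0 = 147; bond gives 216 − 55 = 161. Would deviate. ✗
Try competent → no bond, incompetent → bond:
  Under separation the client infers type exactly: no bond → competent (pays 216), bond → incompetent (pays 147).
  Competent: no bond gives 216 − 0 = 216; bond gives 147 − 20 = 127. No deviation. ✓
  Incompetent: bond gives 147 − 55 = 92; no bond gives 216 − 0 = 216. Would deviate. ✗
Neither assignment is incentive-compatible.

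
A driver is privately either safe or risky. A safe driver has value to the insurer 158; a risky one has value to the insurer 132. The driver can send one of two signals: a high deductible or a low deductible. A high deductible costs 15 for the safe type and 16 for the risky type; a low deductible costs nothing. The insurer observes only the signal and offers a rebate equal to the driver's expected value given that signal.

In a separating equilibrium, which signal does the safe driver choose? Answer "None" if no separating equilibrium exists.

None

Try safe → high deductible, risky → low deductible:
  If types separate, high deductible earns payment 158 and low deductible earns 132.
  Safe: high deductible gives 158 − 15 = 143; low deductible gives 132 − 0 = 132. No deviation. ✓
  Risky: low deductible gives 132 − 0 = 132; high deductible gives 158 − 16 = 142. Would deviate. ✗
Try safe → low deductible, risky → high deductible:
  If types separate, low deductible earns payment 158 and high deductible earns 132.
  Safe: low deductible gives 158 − 0 = 158; high deductible gives 132 − 15 = 117. No deviation. ✓
  Risky: high deductible gives 132 − 16 = 116; low deductible gives 158 − 0 = 158. Would deviate. ✗
Neither assignment is incentive-compatible.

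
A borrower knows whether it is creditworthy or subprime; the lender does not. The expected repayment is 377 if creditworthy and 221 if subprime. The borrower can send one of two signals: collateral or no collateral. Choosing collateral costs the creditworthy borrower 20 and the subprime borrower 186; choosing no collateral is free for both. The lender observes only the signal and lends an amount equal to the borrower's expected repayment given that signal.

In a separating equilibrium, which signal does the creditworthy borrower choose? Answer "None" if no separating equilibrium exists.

Try creditworthy → collateral, subprime → no collateral:
  If types separate, collateral earns payment 377 and no collateral earns 221.
  Creditworthy: collateral gives 377 − 20 = 357; no collateral gives 221 − 0 = 221. No deviation. ✓
  Subprime: no collateral gives 221 − 0 = 221; collateral gives 377 − 186 = 191. No deviation. ✓
Both hold — the creditworthy type sends collateral.

collateral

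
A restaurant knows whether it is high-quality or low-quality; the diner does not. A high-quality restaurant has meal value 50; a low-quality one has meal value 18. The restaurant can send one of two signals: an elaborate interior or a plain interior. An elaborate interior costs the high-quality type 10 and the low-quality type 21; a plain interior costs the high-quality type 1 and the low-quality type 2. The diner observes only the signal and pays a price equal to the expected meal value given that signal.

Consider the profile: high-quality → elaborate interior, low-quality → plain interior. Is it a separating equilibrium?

Under separation the diner infers type exactly: elaborate interior → high-quality (pays 50), plain interior → low-quality (pays 18).
High-quality: elaborate interior gives 50 − 10 = 40; plain interior gives 18 − 1 = 17. No deviation. ✓
Low-quality: plain interior gives 18 − 2 = 16; elaborate interior gives 50 − 21 = 29. Would deviate. ✗

No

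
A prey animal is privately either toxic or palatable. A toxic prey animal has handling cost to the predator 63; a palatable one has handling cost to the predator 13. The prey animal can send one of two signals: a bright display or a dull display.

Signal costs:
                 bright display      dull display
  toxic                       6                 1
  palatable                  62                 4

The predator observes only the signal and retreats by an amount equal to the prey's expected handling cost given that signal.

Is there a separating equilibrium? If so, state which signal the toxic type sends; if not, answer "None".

Try toxic → bright display, palatable → dull display:
  Under separation the predator infers type exactly: bright display → toxic (pays 63), dull display → palatable (pays 13).
  Toxic: bright display gives 63 − 6 = 57; dull display gives 13 − 1 = 12. No deviation. ✓
  Palatable: dull display gives 13 − 4 = 9; bright display gives 63 − 62 = 1. No deviation. ✓
Both hold — the toxic type sends bright display.

bright display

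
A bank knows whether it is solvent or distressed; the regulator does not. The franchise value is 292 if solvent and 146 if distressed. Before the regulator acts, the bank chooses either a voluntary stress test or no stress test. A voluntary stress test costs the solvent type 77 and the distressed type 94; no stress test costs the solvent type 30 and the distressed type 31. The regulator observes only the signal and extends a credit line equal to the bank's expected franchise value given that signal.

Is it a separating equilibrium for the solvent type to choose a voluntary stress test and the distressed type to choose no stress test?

Under separation the regulator infers type exactly: stress test → solvent (pays 292), no stress test → distressed (pays 146).
Solvent: stress test gives 292 − 77 = 215; no stress test gives 146 − 30 = 116. No deviation. ✓
Distressed: no stress test gives 146 − 31 = 115; stress test gives 292 − 94 = 198. Would deviate. ✗

No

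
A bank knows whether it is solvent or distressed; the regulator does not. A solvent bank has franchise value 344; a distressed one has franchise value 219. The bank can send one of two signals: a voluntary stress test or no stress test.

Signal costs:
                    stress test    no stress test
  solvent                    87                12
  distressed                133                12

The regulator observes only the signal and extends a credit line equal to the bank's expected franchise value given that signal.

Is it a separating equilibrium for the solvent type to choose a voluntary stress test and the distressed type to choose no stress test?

No

Under separation the regulator infers type exactly: stress test → solvent (pays 344), no stress test → distressed (pays 219).
Solvent: stress test gives 344 − 87 = 257; no stress test gives 219 − 12 = 207. No deviation. ✓
Distressed: no stress test gives 219 − 12 = 207; stress test gives 344 − 133 = 211. Would deviate. ✗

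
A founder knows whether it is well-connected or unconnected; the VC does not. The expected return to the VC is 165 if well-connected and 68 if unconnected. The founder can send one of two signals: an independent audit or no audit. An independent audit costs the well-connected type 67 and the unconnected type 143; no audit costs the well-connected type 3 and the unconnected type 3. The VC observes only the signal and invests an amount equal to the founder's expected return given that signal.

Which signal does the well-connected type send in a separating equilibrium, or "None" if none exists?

audit

Try well-connected → audit, unconnected → no audit:
  If types separate, audit earns payment 165 and no audit earns 68.
  Well-connected: audit gives 165 − 67 = 98; no audit gives 68 − 3 = 65. No deviation. ✓
  Unconnected: no audit gives 68 − 3 = 65; audit gives 165 − 143 = 22. No deviation. ✓
Both hold — the well-connected type sends audit.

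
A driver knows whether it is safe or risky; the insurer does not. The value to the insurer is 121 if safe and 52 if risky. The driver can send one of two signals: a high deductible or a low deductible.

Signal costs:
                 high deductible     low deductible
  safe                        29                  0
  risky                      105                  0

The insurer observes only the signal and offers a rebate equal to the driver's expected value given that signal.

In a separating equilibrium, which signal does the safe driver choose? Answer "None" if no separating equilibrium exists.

high deductible

Try safe → high deductible, risky → low deductible:
  Under separation the insurer infers type exactly: high deductible → safe (pays 121), low deductible → risky (pays 52).
  Safe: high deductible gives 121 − 29 = 92; low deductible gives 52 − 0 = 52. No deviation. ✓
  Risky: low deductible gives 52 − 0 = 52; high deductible gives 121 − 105 = 16. No deviation. ✓
Both hold — the safe type sends high deductible.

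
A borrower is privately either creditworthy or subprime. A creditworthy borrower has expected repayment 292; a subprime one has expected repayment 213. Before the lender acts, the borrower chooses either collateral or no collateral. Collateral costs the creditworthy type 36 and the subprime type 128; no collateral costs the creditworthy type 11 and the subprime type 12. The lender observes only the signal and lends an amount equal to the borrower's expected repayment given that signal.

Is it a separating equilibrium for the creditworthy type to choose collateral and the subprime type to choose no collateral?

Yes

If types separate, collateral earns payment 292 and no collateral earns 213.
Creditworthy: collateral gives 292 − 36 = 256; no collateral gives 213 − 11 = 202. No deviation. ✓
Subprime: no collateral gives 213 − 12 = 201; collateral gives 292 − 128 = 164. No deviation. ✓
Neither type gains from mimicking the other.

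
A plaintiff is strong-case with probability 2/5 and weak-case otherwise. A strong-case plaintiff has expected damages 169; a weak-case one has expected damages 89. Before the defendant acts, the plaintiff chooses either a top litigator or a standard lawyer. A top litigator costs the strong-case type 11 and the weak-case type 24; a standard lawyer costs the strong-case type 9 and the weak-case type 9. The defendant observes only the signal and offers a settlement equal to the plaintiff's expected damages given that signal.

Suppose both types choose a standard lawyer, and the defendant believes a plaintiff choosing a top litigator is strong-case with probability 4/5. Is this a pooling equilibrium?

No

At the pooled signal (standard lawyer) the defendant holds the prior 2/5 and pays 2/5·169 + 3/5·89 = 121. Off-path (top litigator) belief 4/5 gives 4/5·169 + 1/5·89 = 153.
Strong-case: standard lawyer gives 121 − 9 = 112; top litigator gives 153 − 11 = 142. Deviates. ✗
Weak-case: standard lawyer gives 121 − 9 = 112; top litigator gives 153 − 24 = 129. Deviates. ✗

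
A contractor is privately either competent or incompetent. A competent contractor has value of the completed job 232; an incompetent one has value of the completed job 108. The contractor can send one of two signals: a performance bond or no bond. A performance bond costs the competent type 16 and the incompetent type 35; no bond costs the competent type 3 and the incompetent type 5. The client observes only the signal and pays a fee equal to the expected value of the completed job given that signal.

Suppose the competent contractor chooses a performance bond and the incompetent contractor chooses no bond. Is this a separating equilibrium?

No

If types separate, bond earns payment 232 and no bond earns 108.
Competent: bond gives 232 − 16 = 216; no bond gives 108 − 3 = 105. No deviation. ✓
Incompetent: no bond gives 108 − 5 = 103; bond gives 232 − 35 = 197. Would deviate. ✗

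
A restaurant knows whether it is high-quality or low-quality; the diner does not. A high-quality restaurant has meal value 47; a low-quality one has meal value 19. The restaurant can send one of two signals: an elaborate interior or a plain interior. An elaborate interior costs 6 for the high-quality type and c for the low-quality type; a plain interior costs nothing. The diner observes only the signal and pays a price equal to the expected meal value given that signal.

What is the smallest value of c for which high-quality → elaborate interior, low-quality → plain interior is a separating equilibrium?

Under separation: elaborate interior → high-quality (pays 47); plain interior → low-quality (pays 19).
High-quality: 47 − 6 = 41 ≥ 19 − 0 = 19. Holds regardless of c. ✓
Low-quality: 19 − 0 ≥ 47 − c, so c ≥ 47 − 19 = 28.

28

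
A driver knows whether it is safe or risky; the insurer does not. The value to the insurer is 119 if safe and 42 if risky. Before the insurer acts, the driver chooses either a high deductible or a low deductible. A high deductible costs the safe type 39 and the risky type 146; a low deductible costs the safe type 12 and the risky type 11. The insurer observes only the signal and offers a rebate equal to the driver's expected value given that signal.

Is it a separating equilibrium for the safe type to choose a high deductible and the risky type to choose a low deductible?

Under separation the insurer infers type exactly: high deductible → safe (pays 119), low deductible → risky (pays 42).
Safe: high deductible gives 119 − 39 = 80; low deductible gives 42 − 12 = 30. No deviation. ✓
Risky: low deductible gives 42 − 11 = 31; high deductible gives 119 − 146 = -27. No deviation. ✓
Both incentive constraints hold.

Yes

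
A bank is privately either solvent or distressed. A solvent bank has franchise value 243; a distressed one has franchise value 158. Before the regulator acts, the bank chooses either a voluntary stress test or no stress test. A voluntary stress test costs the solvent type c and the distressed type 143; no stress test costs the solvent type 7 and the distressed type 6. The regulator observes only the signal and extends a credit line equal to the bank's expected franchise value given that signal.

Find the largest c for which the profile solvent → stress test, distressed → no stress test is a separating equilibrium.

Under separation: stress test → solvent (pays 243); no stress test → distressed (pays 158).
Distressed: 158 − 6 = 152 ≥ 243 − 143 = 100. Holds regardless of c. ✓
Solvent: 243 − c ≥ 158 − 7, so c ≤ 243 − 151 = 92.

92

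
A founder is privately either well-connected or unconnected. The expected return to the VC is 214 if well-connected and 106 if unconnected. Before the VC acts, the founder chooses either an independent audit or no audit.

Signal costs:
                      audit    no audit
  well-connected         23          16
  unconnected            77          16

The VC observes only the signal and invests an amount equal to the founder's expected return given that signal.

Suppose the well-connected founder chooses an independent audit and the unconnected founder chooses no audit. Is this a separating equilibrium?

No

Under separation the VC infers type exactly: audit → well-connected (pays 214), no audit → unconnected (pays 106).
Well-connected: audit gives 214 − 23 = 191; no audit gives 106 − 16 = 90. No deviation. ✓
Unconnected: no audit gives 106 − 16 = 90; audit gives 214 − 77 = 137. Would deviate. ✗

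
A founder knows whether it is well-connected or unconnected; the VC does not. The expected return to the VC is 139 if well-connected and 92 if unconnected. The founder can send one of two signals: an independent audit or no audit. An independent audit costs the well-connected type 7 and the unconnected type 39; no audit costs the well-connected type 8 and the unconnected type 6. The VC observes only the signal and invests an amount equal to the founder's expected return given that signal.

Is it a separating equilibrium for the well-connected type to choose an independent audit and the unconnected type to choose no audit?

No

If types separate, audit earns payment 139 and no audit earns 92.
Well-connected: audit gives 139 − 7 = 132; no audit gives 92 − 8 = 84. No deviation. ✓
Unconnected: no audit gives 92 − 6 = 86; audit gives 139 − 39 = 100. Would deviate. ✗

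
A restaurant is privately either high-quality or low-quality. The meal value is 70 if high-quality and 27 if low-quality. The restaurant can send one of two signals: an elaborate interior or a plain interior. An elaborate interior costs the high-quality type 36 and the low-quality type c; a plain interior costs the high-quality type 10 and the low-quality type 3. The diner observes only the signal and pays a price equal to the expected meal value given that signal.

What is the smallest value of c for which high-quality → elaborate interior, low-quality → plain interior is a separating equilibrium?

46

Under separation: elaborate interior → high-quality (pays 70); plain interior → low-quality (pays 27).
High-quality: 70 − 36 = 34 ≥ 27 − 10 = 17. Holds regardless of c. ✓
Low-quality: 27 − 3 ≥ 70 − c, so c ≥ 70 − 24 = 46.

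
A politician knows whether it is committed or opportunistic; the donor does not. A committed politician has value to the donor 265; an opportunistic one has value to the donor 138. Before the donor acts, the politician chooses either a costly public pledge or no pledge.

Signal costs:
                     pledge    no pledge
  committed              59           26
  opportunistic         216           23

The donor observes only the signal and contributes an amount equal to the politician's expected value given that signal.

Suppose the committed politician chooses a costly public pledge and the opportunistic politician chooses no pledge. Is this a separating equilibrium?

Under separation the donor infers type exactly: pledge → committed (pays 265), no pledge → opportunistic (pays 138).
Committed: pledge gives 265 − 59 = 206; no pledge gives 138 − 26 = 112. No deviation. ✓
Opportunistic: no pledge gives 138 − 23 = 115; pledge gives 265 − 216 = 49. No deviation. ✓
Both incentive constraints hold.

Yes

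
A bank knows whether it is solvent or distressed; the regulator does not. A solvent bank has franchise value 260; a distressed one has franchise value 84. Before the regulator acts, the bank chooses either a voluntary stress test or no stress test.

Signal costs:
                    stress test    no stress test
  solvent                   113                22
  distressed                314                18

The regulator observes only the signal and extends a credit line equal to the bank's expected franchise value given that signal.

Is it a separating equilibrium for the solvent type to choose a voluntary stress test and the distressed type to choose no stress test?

Yes

If types separate, stress test earns payment 260 and no stress test earns 84.
Solvent: stress test gives 260 − 113 = 147; no stress test gives 84 − 22 = 62. No deviation. ✓
Distressed: no stress test gives 84 − 18 = 66; stress test gives 260 − 314 = -54. No deviation. ✓
Neither type gains from mimicking the other.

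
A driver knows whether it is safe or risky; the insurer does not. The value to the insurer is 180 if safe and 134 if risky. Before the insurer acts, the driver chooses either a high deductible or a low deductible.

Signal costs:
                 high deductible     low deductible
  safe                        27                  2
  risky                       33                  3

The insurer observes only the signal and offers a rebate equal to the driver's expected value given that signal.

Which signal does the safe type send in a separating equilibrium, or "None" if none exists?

Try safe → high deductible, risky → low deductible:
  Under separation the insurer infers type exactly: high deductible → safe (pays 180), low deductible → risky (pays 134).
  Safe: high deductible gives 180 − 27 = 153; low deductible gives 134 − 2 = 132. No deviation. ✓
  Risky: low deductible gives 134 − 3 = 131; high deductible gives 180 − 33 = 147. Would deviate. ✗
Try safe → low deductible, risky → high deductible:
  Under separation the insurer infers type exactly: low deductible → safe (pays 180), high deductible → risky (pays 134).
  Safe: low deductible gives 180 − 2 = 178; high deductible gives 134 − 27 = 107. No deviation. ✓
  Risky: high deductible gives 134 − 33 = 101; low deductible gives 180 − 3 = 177. Would deviate. ✗
Neither assignment is incentive-compatible.

None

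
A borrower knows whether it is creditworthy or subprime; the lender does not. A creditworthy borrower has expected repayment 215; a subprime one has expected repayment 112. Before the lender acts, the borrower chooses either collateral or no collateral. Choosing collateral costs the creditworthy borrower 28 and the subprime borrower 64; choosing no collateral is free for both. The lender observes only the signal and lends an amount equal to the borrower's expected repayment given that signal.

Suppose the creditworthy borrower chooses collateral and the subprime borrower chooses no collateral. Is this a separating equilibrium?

No

If types separate, collateral earns payment 215 and no collateral earns 112.
Creditworthy: collateral gives 215 − 28 = 187; no collateral gives 112 − 0 = 112. No deviation. ✓
Subprime: no collateral gives 112 − 0 = 112; collateral gives 215 − 64 = 151. Would deviate. ✗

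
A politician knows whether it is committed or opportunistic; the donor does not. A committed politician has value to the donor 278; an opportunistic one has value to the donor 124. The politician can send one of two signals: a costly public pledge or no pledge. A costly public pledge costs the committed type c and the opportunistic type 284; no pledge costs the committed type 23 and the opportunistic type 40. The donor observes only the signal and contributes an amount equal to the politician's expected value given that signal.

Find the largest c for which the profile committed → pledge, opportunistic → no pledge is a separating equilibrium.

177

Under separation: pledge → committed (pays 278); no pledge → opportunistic (pays 124).
Opportunistic: 124 − 40 = 84 ≥ 278 − 284 = -6. Holds regardless of c. ✓
Committed: 278 − c ≥ 124 − 23, so c ≤ 278 − 101 = 177.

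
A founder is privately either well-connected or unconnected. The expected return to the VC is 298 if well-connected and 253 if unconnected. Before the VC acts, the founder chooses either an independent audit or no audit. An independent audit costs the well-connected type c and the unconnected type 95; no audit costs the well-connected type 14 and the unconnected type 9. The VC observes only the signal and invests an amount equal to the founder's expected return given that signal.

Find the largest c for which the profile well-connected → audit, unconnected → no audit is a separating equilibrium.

Under separation: audit → well-connected (pays 298); no audit → unconnected (pays 253).
Unconnected: 253 − 9 = 244 ≥ 298 − 95 = 203. Holds regardless of c. ✓
Well-connected: 298 − c ≥ 253 − 14, so c ≤ 298 − 239 = 59.

59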